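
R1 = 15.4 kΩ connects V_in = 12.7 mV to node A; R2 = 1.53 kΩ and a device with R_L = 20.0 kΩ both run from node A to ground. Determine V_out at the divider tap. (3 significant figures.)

First combine the lower leg with the load: R2 ‖ R_L = 1.421 kΩ.
Voltage divider with the loaded lower leg: V_out = 12.7 × 1.421/(15.4 + 1.421) = 12.7 × 0.08449 = 1.073 mV.
(Unloaded it would be 1.15 mV; the load pulls it down.)

V_out ≈ 1.07 mV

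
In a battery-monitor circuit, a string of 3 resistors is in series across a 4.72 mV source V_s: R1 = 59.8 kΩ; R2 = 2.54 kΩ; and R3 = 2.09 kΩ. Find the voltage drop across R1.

Series total: ΣR = 59.8 + 2.54 + 2.09 = 64.43 kΩ.
By the voltage-divider rule, V = 4.72 × 59.80/64.43 = 4.381 mV.

V ≈ 4.38 mV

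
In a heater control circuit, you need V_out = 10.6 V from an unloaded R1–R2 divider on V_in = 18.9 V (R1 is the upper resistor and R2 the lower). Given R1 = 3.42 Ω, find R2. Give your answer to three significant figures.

R2 ≈ 4.37 Ω

The divider ratio is R2/(R1+R2) = 10.6/18.9 = 0.5608.
Rearranging, R2 = R1·k/(1−k) = 3.42 × 1.277 = 4.368 Ω.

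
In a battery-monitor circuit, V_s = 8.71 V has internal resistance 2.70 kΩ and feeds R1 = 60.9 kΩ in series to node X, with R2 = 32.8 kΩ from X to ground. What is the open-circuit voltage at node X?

R1' = 2.70 + 60.9 = 63.60 kΩ (source resistance + R1).
Open-circuit (no load on X): V_th = V_s · R2/(R1' + R2) = 8.71 × 32.8/(63.60 + 32.8) = 2.964 V.

V_th ≈ 2.96 V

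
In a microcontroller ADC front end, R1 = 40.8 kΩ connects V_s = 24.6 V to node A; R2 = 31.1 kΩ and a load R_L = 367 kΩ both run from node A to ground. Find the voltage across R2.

V_out ≈ 10.2 V

First combine the lower leg with the load: R2 ‖ R_L = 28.67 kΩ.
Voltage divider with the loaded lower leg: V_out = 24.6 × 28.67/(40.8 + 28.67) = 24.6 × 0.4127 = 10.15 V.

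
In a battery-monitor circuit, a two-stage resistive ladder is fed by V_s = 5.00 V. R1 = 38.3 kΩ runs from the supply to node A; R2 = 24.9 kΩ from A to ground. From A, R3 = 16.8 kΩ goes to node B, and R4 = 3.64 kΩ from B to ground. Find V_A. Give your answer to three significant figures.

V_A ≈ 1.13 V

Node A sees R2 in parallel with the series input of stage 2, R3 + R4 = 20.44 kΩ.
Effective lower resistance at A: R2 ‖ 20.44 = 11.23 kΩ.
First divider: V_A = V_s · 11.23/(38.3 + 11.23) = 1.133 V.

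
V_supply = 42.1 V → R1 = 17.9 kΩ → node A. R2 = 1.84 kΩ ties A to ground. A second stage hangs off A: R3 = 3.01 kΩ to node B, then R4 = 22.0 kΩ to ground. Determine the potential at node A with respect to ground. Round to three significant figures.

V_A ≈ 3.68 V

The second stage (R3 + R4 = 25.01 kΩ) loads node A in parallel with R2.
R2 ‖ (R3+R4) = 1.714 kΩ.
So V_A = 42.1 × 0.08738 = 3.679 V.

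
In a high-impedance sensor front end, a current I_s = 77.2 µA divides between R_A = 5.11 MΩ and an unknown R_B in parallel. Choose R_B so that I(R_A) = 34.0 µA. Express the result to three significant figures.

In a two-way split, I_A/I_s = R_B/(R_A + R_B).
34.0/77.2 = R_B/(R_A + R_B) → R_B = R_A · (0.4404)/(1 − 0.4404) = 5.11 × 0.7870 = 4.022 MΩ.

R_B ≈ 4.02 MΩ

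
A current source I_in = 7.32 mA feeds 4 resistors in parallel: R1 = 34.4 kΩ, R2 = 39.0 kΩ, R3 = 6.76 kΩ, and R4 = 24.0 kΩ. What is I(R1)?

Total conductance ΣG = 1/34.4 + 1/39.0 + 1/6.76 + 1/24.0 = 0.2443 (units of 1/kΩ).
Current divider: I(R1) = I_in · G_k/ΣG = 7.32 × (0.02907/0.2443) = 7.32 × 0.1190 = 0.8710 mA.

I ≈ 0.871 mA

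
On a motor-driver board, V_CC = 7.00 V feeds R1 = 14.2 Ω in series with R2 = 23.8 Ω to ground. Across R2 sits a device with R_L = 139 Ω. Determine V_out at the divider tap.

The load sits in parallel with R2, giving an effective lower resistance R2' = R2·R_L/(R2+R_L) = 20.32 Ω.
Now apply the divider: V_out = 7.00 × 0.5887 = 4.121 V.
(Unloaded it would be 4.38 V; the load pulls it down.)

V_out ≈ 4.12 V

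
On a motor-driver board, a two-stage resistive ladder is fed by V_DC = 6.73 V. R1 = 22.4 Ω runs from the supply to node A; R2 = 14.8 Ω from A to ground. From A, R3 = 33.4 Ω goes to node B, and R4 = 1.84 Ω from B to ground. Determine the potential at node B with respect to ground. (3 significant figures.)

V_B ≈ 0.112 V

Looking into the second stage from A: R3 + R4 = 35.24 Ω appears in parallel with R2.
R2 ‖ (R3+R4) = 10.42 Ω.
First divider: V_A = V_DC · 10.42/(22.4 + 10.42) = 2.137 V.
V_B = V_A × 0.05221 = 0.1116 V.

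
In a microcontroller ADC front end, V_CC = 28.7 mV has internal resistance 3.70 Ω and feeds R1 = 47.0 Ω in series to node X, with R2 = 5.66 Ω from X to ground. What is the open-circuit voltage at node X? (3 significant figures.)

V_th ≈ 2.88 mV

R1' = 3.70 + 47.0 = 50.70 Ω (source resistance + R1).
With X open, the divider is unloaded: V_th = 28.7 × 5.66/56.36 = 2.882 mV.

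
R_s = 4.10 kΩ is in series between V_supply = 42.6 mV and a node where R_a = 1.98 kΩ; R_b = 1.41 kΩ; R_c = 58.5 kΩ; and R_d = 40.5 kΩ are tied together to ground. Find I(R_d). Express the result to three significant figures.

I ≈ 0.171 µA

Combine the parallel branches: R_p = (1/1.98 + 1/1.41 + 1/58.5 + 1/40.5)⁻¹ = 0.7961 kΩ.
V_A by voltage divider: V_A = 42.6 × 0.7961/(4.10 + 0.7961) = 6.927 mV.
I(R_d) = V_A / R_d = 6.927/40.5 = 0.1710 µA.
(Equivalently: I_total = 8.701 µA, then current-divider fraction G_k/ΣG = 0.01966.)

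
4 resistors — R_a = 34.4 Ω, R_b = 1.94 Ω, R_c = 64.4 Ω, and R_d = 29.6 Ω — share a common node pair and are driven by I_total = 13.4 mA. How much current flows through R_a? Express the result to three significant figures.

Conductances: ΣG = 1/34.4 + 1/1.94 + 1/64.4 + 1/29.6 = 0.5938 (1/Ω).
Current divider: I(R_a) = I_total · G_k/ΣG = 13.4 × (0.02907/0.5938) = 13.4 × 0.04895 = 0.6560 mA.

I ≈ 0.656 mA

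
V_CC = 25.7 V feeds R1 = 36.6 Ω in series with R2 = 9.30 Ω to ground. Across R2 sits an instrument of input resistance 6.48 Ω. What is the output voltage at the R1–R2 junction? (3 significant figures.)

First combine the lower leg with the load: R2 ‖ R_L = 3.819 Ω.
Now apply the divider: V_out = 25.7 × 0.09449 = 2.428 V.

V_out ≈ 2.43 V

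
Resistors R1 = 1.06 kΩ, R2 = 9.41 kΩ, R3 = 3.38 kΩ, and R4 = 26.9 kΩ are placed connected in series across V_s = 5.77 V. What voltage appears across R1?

ΣR = 1.06 + 9.41 + 3.38 + 26.9 = 40.75 kΩ.
V = V_s · R/ΣR = 5.77 × 0.02601 = 0.1501 V.

V ≈ 0.150 V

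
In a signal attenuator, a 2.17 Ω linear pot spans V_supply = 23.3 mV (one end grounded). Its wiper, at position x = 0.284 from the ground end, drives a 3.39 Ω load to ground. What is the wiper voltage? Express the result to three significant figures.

Lower segment x·R_p = 0.6163 Ω; upper segment (1−x)·R_p = 1.554 Ω.
(x·R_p) ‖ R_L = 0.5215 Ω.
Then V_out = V_supply · 0.5215/(1.554 + 0.5215) = 5.855 mV.

V_out ≈ 5.86 mV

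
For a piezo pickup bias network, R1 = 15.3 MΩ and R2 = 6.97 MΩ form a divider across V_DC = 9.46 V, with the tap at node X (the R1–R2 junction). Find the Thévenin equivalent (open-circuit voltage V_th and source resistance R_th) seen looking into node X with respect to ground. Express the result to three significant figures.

V_th is the unloaded tap voltage: V_DC · R2/(R1+R2) = 9.46 × 0.3130 = 2.961 V.
Looking into X with the source shorted: R_th = R1·R2/(R1+R2) = 15.30 × 6.97/22.27 = 4.789 MΩ.

V_th ≈ 2.96 V, R_th ≈ 4.79 MΩ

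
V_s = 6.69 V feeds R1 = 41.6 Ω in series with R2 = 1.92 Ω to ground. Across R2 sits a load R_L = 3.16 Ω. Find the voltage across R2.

V_out ≈ 0.187 V

R2 ‖ R_L = (1.92 × 3.16)/(1.92 + 3.16) = 1.194 Ω.
Then V_out = V_s · R2'/(R1 + R2') = 6.69 × 1.194/42.79 = 0.1867 V.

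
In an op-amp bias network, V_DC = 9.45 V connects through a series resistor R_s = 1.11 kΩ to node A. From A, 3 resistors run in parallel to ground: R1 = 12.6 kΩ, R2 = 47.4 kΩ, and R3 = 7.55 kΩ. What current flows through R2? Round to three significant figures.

I ≈ 0.158 mA

Parallel bank: R_p = 1/(1/12.6 + 1/47.4 + 1/7.55) = 4.293 kΩ.
Node voltage V_A = V_DC · R_p/(R_s + R_p) = 9.45 × 0.7946 = 7.509 V.
Branch current I = V_A/R2 = 7.509/47.4 = 0.1584 mA.
(Check via current divider: I_total = 1.749 mA; share G_k/ΣG = 0.09058 → same result.)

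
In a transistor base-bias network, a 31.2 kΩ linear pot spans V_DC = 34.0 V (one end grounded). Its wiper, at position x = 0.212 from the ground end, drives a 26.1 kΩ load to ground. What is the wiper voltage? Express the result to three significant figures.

V_out ≈ 6.01 V

Lower segment x·R_p = 6.614 kΩ; upper segment (1−x)·R_p = 24.59 kΩ.
(x·R_p) ‖ R_L = 5.277 kΩ.
Then V_out = V_DC · 5.277/(24.59 + 5.277) = 6.008 V.
(Unloaded: V_out = x·V_DC = 7.21 V.)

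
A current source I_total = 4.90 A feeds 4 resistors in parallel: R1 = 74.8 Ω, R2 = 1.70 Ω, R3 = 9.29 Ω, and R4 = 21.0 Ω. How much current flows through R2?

ΣG = 1/74.8 + 1/1.70 + 1/9.29 + 1/21.0 = 0.7569.
Current divider: I(R2) = I_total · G_k/ΣG = 4.90 × (0.5882/0.7569) = 4.90 × 0.7772 = 3.808 A.

I ≈ 3.81 A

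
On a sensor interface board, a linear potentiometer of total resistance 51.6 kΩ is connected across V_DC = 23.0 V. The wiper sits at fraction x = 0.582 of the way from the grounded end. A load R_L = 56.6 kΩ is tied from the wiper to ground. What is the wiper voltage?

Split the track: R_lower = x·R_p = 30.03 kΩ, R_upper = (1−x)·R_p = 21.57 kΩ.
R_L loads the lower segment: effective lower R = 19.62 kΩ.
V_out = 23.0 × 19.62/(21.57 + 19.62) = 10.96 V.

V_out ≈ 11.0 V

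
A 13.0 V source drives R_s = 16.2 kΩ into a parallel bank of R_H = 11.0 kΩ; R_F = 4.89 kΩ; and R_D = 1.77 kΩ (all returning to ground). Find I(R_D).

I ≈ 0.492 mA

Combine the parallel branches: R_p = (1/11.0 + 1/4.89 + 1/1.77)⁻¹ = 1.162 kΩ.
V_A by voltage divider: V_A = 13.0 × 1.162/(16.2 + 1.162) = 0.8703 V.
I(R_D) = V_A / R_D = 0.8703/1.77 = 0.4917 mA.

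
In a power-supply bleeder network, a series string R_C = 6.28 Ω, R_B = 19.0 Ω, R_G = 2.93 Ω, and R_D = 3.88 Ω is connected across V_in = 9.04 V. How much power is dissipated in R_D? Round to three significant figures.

ΣR = 32.09 Ω → I = 9.04/32.09 = 0.2817 A.
V(R_D) = I·R = 1.093 V; P = V·I = 1.093 × 0.2817 = 0.3079 W.

P ≈ 0.308 W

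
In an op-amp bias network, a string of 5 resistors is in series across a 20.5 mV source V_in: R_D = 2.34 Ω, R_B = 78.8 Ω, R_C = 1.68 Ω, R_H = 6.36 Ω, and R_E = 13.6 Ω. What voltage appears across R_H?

Total series resistance ΣR = 2.34 + 78.8 + 1.68 + 6.36 + 13.6 = 102.8 Ω.
V = V_in · R/ΣR = 20.5 × 0.06188 = 1.269 mV.

V ≈ 1.27 mV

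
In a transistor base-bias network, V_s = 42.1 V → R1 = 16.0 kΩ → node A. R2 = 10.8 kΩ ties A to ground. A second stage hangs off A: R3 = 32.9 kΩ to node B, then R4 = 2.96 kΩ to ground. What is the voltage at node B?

Looking into the second stage from A: R3 + R4 = 35.86 kΩ appears in parallel with R2.
Effective lower resistance at A: R2 ‖ 35.86 = 8.300 kΩ.
So V_A = 42.1 × 0.3416 = 14.38 V.
Stage 2 is unloaded, so V_B = V_A · R4/(R3+R4) = 14.38 × 2.96/35.86 = 1.187 V.

V_B ≈ 1.19 V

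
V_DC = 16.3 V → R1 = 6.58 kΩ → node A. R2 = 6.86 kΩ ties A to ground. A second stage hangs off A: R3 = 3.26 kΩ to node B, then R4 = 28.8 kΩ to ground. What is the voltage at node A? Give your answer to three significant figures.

Looking into the second stage from A: R3 + R4 = 32.06 kΩ appears in parallel with R2.
R2 ‖ (R3+R4) = 5.651 kΩ.
First divider: V_A = V_DC · 5.651/(6.58 + 5.651) = 7.531 V.

V_A ≈ 7.53 V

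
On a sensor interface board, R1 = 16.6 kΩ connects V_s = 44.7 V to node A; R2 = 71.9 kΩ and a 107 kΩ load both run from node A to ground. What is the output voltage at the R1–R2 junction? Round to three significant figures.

V_out ≈ 32.3 V

First combine the lower leg with the load: R2 ‖ R_L = 43.00 kΩ.
Then V_out = V_s · R2'/(R1 + R2') = 44.7 × 43.00/59.60 = 32.25 V.
(Unloaded it would be 36.3 V; the load pulls it down.)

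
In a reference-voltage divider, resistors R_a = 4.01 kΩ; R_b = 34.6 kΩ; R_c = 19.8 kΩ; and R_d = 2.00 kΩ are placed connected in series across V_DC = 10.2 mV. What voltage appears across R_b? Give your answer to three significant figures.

ΣR = 4.01 + 34.6 + 19.8 + 2.00 = 60.41 kΩ.
Voltage divider: V = V_DC · (34.60 / 60.41) = 10.2 × 0.5728 = 5.842 mV.

V ≈ 5.84 mV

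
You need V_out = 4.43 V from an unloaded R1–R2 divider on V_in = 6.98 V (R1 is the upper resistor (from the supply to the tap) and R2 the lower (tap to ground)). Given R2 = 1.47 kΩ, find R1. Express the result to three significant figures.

Required fraction k = V_out/V_in = 0.6347.
So R1 = R2 · (V_in/V_out − 1) = 1.47 × (6.98/4.43 − 1) = 1.47 × 0.5756 = 0.8462 kΩ.

R1 ≈ 0.846 kΩ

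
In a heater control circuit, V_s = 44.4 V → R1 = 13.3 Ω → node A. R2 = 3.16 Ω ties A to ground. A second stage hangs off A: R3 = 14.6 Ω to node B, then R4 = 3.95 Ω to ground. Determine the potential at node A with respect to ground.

The second stage (R3 + R4 = 18.55 Ω) loads node A in parallel with R2.
R2 ‖ (R3+R4) = 2.700 Ω.
First divider: V_A = V_s · 2.700/(13.3 + 2.700) = 7.493 V.

V_A ≈ 7.49 V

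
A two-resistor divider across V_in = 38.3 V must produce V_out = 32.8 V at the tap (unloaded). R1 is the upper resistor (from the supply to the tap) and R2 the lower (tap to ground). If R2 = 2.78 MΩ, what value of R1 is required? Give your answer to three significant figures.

V_out/V_in = R2/(R1+R2) = 0.8564.
Rearranging, R1 = R2·(1−k)/k = 2.78 × 0.1677 = 0.4662 MΩ.

R1 ≈ 0.466 MΩ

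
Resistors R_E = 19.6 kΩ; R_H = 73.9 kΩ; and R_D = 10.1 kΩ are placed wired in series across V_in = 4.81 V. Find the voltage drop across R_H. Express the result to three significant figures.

V ≈ 3.43 V

ΣR = 19.6 + 73.9 + 10.1 = 103.6 kΩ.
Voltage divider: V = V_in · (73.90 / 103.6) = 4.81 × 0.7133 = 3.431 V.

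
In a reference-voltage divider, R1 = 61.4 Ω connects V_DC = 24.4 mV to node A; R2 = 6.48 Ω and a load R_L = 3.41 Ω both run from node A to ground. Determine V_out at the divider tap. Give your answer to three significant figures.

V_out ≈ 0.857 mV

First combine the lower leg with the load: R2 ‖ R_L = 2.234 Ω.
Then V_out = V_DC · R2'/(R1 + R2') = 24.4 × 2.234/63.63 = 0.8567 mV.
(Unloaded it would be 2.33 mV; the load pulls it down.)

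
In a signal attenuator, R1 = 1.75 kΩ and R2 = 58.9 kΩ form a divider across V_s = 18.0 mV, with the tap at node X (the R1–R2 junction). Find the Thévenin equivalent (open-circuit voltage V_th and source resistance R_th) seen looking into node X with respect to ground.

V_th is the unloaded tap voltage: V_s · R2/(R1+R2) = 18.0 × 0.9711 = 17.48 mV.
Looking into X with the source shorted: R_th = R1·R2/(R1+R2) = 1.750 × 58.9/60.65 = 1.700 kΩ.

V_th ≈ 17.5 mV, R_th ≈ 1.70 kΩ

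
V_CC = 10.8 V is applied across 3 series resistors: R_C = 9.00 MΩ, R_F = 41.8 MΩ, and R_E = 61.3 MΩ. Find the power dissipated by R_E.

The common current is I = 10.8/112.1 = 0.09634 µA.
V(R_E) = I·R = 5.906 V; P = V·I = 5.906 × 0.09634 = 0.5690 µW.

P ≈ 0.569 µW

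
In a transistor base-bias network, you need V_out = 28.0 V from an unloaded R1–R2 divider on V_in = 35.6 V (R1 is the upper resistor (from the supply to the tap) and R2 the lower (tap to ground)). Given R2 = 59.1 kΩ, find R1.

V_out/V_in = R2/(R1+R2) = 0.7865.
So R1 = R2 · (V_in/V_out − 1) = 59.1 × (35.6/28.0 − 1) = 59.1 × 0.2714 = 16.04 kΩ.

R1 ≈ 16.0 kΩ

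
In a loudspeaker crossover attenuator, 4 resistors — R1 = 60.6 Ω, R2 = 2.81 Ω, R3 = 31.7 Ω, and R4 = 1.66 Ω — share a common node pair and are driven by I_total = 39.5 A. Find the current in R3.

ΣG = 1/60.6 + 1/2.81 + 1/31.7 + 1/1.66 = 1.006.
By the current-divider rule, I = I_total · G_k/ΣG = 39.5 × 0.03135 = 1.238 A.

I ≈ 1.24 A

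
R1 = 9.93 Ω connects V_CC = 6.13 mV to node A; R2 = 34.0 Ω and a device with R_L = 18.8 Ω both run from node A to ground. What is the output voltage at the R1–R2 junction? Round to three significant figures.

V_out ≈ 3.37 mV

First combine the lower leg with the load: R2 ‖ R_L = 12.11 Ω.
Now apply the divider: V_out = 6.13 × 0.5494 = 3.368 mV.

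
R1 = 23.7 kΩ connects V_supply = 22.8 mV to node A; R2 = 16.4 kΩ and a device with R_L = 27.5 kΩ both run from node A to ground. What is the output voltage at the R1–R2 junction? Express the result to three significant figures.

R2 ‖ R_L = (16.4 × 27.5)/(16.4 + 27.5) = 10.27 kΩ.
Then V_out = V_supply · R2'/(R1 + R2') = 22.8 × 10.27/33.97 = 6.895 mV.

V_out ≈ 6.89 mV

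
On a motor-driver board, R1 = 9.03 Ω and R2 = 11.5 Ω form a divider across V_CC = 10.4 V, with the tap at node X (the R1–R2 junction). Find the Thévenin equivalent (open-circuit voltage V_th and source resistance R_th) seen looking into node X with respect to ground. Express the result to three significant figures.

V_th ≈ 5.83 V, R_th ≈ 5.06 Ω

With X open, the divider is unloaded: V_th = 10.4 × 11.5/20.53 = 5.826 V.
With V_CC suppressed (replaced by a short), R_th = R1 ‖ R2 = (9.030 × 11.5)/(9.030 + 11.5) = 5.058 Ω.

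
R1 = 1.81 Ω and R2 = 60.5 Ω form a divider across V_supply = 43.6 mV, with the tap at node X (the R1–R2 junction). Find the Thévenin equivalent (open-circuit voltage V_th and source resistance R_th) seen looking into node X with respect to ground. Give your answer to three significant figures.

Open-circuit (no load on X): V_th = V_supply · R2/(R1 + R2) = 43.6 × 60.5/(1.810 + 60.5) = 42.33 mV.
Zeroing V_supply shorts the top of R1 to ground, so R_th = R1 ‖ R2 = 1.757 Ω.

V_th ≈ 42.3 mV, R_th ≈ 1.76 Ω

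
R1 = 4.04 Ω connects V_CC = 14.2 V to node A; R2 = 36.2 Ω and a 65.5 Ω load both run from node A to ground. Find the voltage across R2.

First combine the lower leg with the load: R2 ‖ R_L = 23.31 Ω.
Voltage divider with the loaded lower leg: V_out = 14.2 × 23.31/(4.04 + 23.31) = 14.2 × 0.8523 = 12.10 V.

V_out ≈ 12.1 V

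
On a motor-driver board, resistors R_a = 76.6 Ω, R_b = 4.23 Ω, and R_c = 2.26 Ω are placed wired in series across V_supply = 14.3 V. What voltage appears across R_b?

V ≈ 0.728 V

Series total: ΣR = 76.6 + 4.23 + 2.26 = 83.09 Ω.
By the voltage-divider rule, V = 14.3 × 4.230/83.09 = 0.7280 V.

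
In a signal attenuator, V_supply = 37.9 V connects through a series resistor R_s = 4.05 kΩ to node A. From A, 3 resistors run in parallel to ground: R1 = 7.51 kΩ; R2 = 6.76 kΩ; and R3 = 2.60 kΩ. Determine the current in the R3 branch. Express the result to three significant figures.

Parallel bank: R_p = 1/(1/7.51 + 1/6.76 + 1/2.60) = 1.502 kΩ.
V_A = 37.9 × 1.502/5.552 = 10.25 V.
I(R3) = V_A / R3 = 10.25/2.60 = 3.944 mA.

I ≈ 3.94 mA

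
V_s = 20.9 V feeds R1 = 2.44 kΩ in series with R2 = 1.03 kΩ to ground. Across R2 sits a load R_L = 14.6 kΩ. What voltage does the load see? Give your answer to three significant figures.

The load sits in parallel with R2, giving an effective lower resistance R2' = R2·R_L/(R2+R_L) = 0.9621 kΩ.
Now apply the divider: V_out = 20.9 × 0.2828 = 5.911 V.
(Unloaded it would be 6.20 V; the load pulls it down.)

V_out ≈ 5.91 V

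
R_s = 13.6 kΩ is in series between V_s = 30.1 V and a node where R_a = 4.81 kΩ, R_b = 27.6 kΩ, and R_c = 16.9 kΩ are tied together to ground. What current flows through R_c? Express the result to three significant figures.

Combine the parallel branches: R_p = (1/4.81 + 1/27.6 + 1/16.9)⁻¹ = 3.297 kΩ.
V_A = 30.1 × 3.297/16.90 = 5.873 V.
Branch current I = V_A/R_c = 5.873/16.9 = 0.3475 mA.

I ≈ 0.348 mA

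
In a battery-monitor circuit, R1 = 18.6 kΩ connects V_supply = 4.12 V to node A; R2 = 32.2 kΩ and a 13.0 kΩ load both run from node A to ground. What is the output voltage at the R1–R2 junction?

V_out ≈ 1.37 V

First combine the lower leg with the load: R2 ‖ R_L = 9.261 kΩ.
Now apply the divider: V_out = 4.12 × 0.3324 = 1.369 V.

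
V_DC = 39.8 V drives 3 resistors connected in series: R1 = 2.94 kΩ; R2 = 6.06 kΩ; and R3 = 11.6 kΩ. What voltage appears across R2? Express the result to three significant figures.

Total series resistance ΣR = 2.94 + 6.06 + 11.6 = 20.60 kΩ.
V = V_DC · R/ΣR = 39.8 × 0.2942 = 11.71 V.

V ≈ 11.7 V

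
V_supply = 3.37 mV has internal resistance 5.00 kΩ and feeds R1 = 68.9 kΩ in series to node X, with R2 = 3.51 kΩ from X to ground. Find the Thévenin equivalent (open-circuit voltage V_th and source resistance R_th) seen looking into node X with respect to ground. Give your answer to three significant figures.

V_th ≈ 0.153 mV, R_th ≈ 3.35 kΩ

R1' = 5.00 + 68.9 = 73.90 kΩ (source resistance + R1).
V_th is the unloaded tap voltage: V_supply · R2/(R1'+R2) = 3.37 × 0.04534 = 0.1528 mV.
Looking into X with the source shorted: R_th = R1'·R2/(R1'+R2) = 73.90 × 3.51/77.41 = 3.351 kΩ.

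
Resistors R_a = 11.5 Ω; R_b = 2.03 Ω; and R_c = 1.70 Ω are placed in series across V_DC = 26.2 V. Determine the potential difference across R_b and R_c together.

Total series resistance ΣR = 11.5 + 2.03 + 1.70 = 15.23 Ω.
R_{R_b..R_c} = 2.03 + 1.70 = 3.730 Ω.
By the voltage-divider rule, V = 26.2 × 3.730/15.23 = 6.417 V.

V ≈ 6.42 V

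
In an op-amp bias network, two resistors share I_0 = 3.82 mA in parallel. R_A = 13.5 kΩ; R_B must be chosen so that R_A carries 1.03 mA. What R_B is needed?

R_B ≈ 4.98 kΩ

Two-branch current divider: I_A = I_0 · R_B/(R_A + R_B).
1.03/3.82 = R_B/(R_A + R_B) → R_B = R_A · (0.2696)/(1 − 0.2696) = 13.5 × 0.3692 = 4.984 kΩ.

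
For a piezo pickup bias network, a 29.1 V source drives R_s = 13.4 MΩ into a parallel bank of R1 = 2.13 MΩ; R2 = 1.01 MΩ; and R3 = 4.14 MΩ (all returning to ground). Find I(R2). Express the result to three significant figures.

Equivalent of the parallel group: R_p = 0.5878 MΩ.
V_A by voltage divider: V_A = 29.1 × 0.5878/(13.4 + 0.5878) = 1.223 V.
Branch current I = V_A/R2 = 1.223/1.01 = 1.211 µA.
(Check via current divider: I_total = 2.080 µA; share G_k/ΣG = 0.5820 → same result.)

I ≈ 1.21 µA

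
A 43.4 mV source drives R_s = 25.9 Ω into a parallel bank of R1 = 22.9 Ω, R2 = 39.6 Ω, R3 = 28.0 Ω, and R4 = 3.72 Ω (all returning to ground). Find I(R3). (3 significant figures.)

Combine the parallel branches: R_p = (1/22.9 + 1/39.6 + 1/28.0 + 1/3.72)⁻¹ = 2.678 Ω.
V_A by voltage divider: V_A = 43.4 × 2.678/(25.9 + 2.678) = 4.067 mV.
Branch current I = V_A/R3 = 4.067/28.0 = 0.1452 mA.
(Check via current divider: I_total = 1.519 mA; share G_k/ΣG = 0.09563 → same result.)

I ≈ 0.145 mA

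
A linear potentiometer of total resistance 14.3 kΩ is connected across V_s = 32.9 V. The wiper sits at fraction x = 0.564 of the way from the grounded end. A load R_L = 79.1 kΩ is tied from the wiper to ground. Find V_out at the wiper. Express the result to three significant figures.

Lower segment x·R_p = 8.065 kΩ; upper segment (1−x)·R_p = 6.235 kΩ.
Lower segment in parallel with the load: 8.065 ‖ 79.1 = 7.319 kΩ.
V_out = 32.9 × 7.319/(6.235 + 7.319) = 17.77 V.
(Unloaded: V_out = x·V_s = 18.6 V.)

V_out ≈ 17.8 V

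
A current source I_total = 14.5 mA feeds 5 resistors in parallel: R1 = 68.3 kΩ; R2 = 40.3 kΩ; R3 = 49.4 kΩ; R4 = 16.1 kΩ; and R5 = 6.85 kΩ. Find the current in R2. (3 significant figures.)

I ≈ 1.34 mA

Total conductance ΣG = 1/68.3 + 1/40.3 + 1/49.4 + 1/16.1 + 1/6.85 = 0.2678 (units of 1/kΩ).
R2 takes the fraction G_k/ΣG = 0.02481/0.2678 = 0.09266, so I = 14.5 × 0.09266 = 1.344 mA.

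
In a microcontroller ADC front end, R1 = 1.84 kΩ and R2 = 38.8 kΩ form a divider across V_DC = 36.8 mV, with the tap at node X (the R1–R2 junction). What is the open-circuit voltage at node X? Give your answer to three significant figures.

V_th ≈ 35.1 mV

V_th is the unloaded tap voltage: V_DC · R2/(R1+R2) = 36.8 × 0.9547 = 35.13 mV.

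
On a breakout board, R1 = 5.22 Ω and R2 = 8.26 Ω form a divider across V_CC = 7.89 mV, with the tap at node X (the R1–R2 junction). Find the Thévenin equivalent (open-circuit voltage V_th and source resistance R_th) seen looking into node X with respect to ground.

V_th ≈ 4.83 mV, R_th ≈ 3.20 Ω

Open-circuit (no load on X): V_th = V_CC · R2/(R1 + R2) = 7.89 × 8.26/(5.220 + 8.26) = 4.835 mV.
Looking into X with the source shorted: R_th = R1·R2/(R1+R2) = 5.220 × 8.26/13.48 = 3.199 Ω.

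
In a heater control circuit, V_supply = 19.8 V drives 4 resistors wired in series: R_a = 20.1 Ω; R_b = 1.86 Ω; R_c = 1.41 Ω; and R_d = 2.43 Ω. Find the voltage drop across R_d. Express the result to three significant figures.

Series total: ΣR = 20.1 + 1.86 + 1.41 + 2.43 = 25.80 Ω.
V = V_supply · R/ΣR = 19.8 × 0.09419 = 1.865 V.

V ≈ 1.86 V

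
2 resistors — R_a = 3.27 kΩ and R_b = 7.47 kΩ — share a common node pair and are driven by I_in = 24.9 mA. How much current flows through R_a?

I ≈ 17.3 mA

Two-branch current divider: I_k = I_in · R_other/(R_1 + R_2).
I(R_a) = 24.9 × 7.47/(3.27 + 7.47) = 24.9 × 0.6955 = 17.32 mA.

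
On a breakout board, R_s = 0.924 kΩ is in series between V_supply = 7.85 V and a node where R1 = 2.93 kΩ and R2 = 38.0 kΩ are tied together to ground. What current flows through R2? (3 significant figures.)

Parallel bank: R_p = 1/(1/2.93 + 1/38.0) = 2.720 kΩ.
V_A by voltage divider: V_A = 7.85 × 2.720/(0.924 + 2.720) = 5.860 V.
Branch current I = V_A/R2 = 5.860/38.0 = 0.1542 mA.

I ≈ 0.154 mA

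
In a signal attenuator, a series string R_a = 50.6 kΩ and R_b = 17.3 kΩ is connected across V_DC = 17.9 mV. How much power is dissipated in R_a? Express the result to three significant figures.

The common current is I = 17.9/67.90 = 0.2636 µA.
P(R_a) = I²·R_a = (0.2636)² × 50.6 = 3.517 nW.

P ≈ 3.52 nW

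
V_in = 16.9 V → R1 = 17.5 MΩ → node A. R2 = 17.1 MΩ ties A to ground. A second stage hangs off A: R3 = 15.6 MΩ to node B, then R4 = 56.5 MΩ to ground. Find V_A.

Looking into the second stage from A: R3 + R4 = 72.10 MΩ appears in parallel with R2.
Effective lower resistance at A: R2 ‖ 72.10 = 13.82 MΩ.
First divider: V_A = V_in · 13.82/(17.5 + 13.82) = 7.458 V.

V_A ≈ 7.46 V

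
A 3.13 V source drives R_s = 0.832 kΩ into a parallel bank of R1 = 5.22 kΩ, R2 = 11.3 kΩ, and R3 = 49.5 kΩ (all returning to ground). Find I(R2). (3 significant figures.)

Equivalent of the parallel group: R_p = 3.330 kΩ.
V_A = 3.13 × 3.330/4.162 = 2.504 V.
I(R2) = V_A / R2 = 2.504/11.3 = 0.2216 mA.

I ≈ 0.222 mA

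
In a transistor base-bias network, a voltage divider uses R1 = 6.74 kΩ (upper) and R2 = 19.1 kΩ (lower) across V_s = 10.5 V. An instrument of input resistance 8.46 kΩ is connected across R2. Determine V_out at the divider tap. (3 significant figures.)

V_out ≈ 4.88 V

First combine the lower leg with the load: R2 ‖ R_L = 5.863 kΩ.
Now apply the divider: V_out = 10.5 × 0.4652 = 4.885 V.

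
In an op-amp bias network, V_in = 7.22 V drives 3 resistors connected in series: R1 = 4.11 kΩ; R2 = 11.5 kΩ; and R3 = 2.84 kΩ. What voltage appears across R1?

ΣR = 4.11 + 11.5 + 2.84 = 18.45 kΩ.
By the voltage-divider rule, V = 7.22 × 4.110/18.45 = 1.608 V.

V ≈ 1.61 V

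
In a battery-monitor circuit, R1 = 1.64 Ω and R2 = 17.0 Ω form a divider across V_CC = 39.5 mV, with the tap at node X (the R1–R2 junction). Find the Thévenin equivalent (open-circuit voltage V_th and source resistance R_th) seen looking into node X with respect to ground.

With X open, the divider is unloaded: V_th = 39.5 × 17.0/18.64 = 36.02 mV.
With V_CC suppressed (replaced by a short), R_th = R1 ‖ R2 = (1.640 × 17.0)/(1.640 + 17.0) = 1.496 Ω.

V_th ≈ 36.0 mV, R_th ≈ 1.50 Ω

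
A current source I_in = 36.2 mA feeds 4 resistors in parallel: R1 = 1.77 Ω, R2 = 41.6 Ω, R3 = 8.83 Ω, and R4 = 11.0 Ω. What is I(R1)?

Total conductance ΣG = 1/1.77 + 1/41.6 + 1/8.83 + 1/11.0 = 0.7932 (units of 1/Ω).
By the current-divider rule, I = I_in · G_k/ΣG = 36.2 × 0.7123 = 25.79 mA.

I ≈ 25.8 mA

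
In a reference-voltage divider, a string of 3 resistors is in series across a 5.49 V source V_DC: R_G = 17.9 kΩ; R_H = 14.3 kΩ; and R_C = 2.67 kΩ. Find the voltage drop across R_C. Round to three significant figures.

V ≈ 0.420 V

Total series resistance ΣR = 17.9 + 14.3 + 2.67 = 34.87 kΩ.
By the voltage-divider rule, V = 5.49 × 2.670/34.87 = 0.4204 V.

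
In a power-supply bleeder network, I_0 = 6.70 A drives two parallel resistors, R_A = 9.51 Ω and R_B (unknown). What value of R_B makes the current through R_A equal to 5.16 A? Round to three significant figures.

R_B ≈ 31.9 Ω

Two-branch current divider: I_A = I_0 · R_B/(R_A + R_B).
5.16/6.70 = R_B/(R_A + R_B) → R_B = R_A · (0.7701)/(1 − 0.7701) = 9.51 × 3.351 = 31.86 Ω.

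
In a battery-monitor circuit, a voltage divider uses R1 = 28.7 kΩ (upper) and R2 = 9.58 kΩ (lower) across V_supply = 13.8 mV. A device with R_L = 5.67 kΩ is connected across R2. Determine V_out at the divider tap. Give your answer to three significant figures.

First combine the lower leg with the load: R2 ‖ R_L = 3.562 kΩ.
Voltage divider with the loaded lower leg: V_out = 13.8 × 3.562/(28.7 + 3.562) = 13.8 × 0.1104 = 1.524 mV.
(Unloaded it would be 3.45 mV; the load pulls it down.)

V_out ≈ 1.52 mV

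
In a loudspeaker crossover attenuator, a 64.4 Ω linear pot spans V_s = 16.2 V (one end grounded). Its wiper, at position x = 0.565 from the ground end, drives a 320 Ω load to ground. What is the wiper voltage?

V_out ≈ 8.72 V

The pot divides into 28.01 Ω above the wiper and 36.39 Ω below.
R_L loads the lower segment: effective lower R = 32.67 Ω.
V_out = 16.2 × 32.67/(28.01 + 32.67) = 8.722 V.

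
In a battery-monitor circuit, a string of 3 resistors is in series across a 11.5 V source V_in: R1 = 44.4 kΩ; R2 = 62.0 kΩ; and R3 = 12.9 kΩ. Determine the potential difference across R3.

V ≈ 1.24 V

Total series resistance ΣR = 44.4 + 62.0 + 12.9 = 119.3 kΩ.
Voltage divider: V = V_in · (12.90 / 119.3) = 11.5 × 0.1081 = 1.244 V.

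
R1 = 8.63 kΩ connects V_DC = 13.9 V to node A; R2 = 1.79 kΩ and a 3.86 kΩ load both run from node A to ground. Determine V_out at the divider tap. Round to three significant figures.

V_out ≈ 1.73 V

The load sits in parallel with R2, giving an effective lower resistance R2' = R2·R_L/(R2+R_L) = 1.223 kΩ.
Now apply the divider: V_out = 13.9 × 0.1241 = 1.725 V.
(Unloaded it would be 2.39 V; the load pulls it down.)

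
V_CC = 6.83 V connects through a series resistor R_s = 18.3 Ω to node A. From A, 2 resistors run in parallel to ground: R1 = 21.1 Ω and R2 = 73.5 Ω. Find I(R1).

Equivalent of the parallel group: R_p = 16.39 Ω.
V_A by voltage divider: V_A = 6.83 × 16.39/(18.3 + 16.39) = 3.227 V.
I(R1) = V_A / R1 = 3.227/21.1 = 0.1530 A.
(Check via current divider: I_total = 0.1969 A; share G_k/ΣG = 0.7770 → same result.)

I ≈ 0.153 A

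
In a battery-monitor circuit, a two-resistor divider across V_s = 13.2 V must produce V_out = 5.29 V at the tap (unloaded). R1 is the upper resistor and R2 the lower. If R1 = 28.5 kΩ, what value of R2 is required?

R2 ≈ 19.1 kΩ

The divider ratio is R2/(R1+R2) = 5.29/13.2 = 0.4008.
R2 = R1 · 0.4008/(1 − 0.4008) = 19.06 kΩ.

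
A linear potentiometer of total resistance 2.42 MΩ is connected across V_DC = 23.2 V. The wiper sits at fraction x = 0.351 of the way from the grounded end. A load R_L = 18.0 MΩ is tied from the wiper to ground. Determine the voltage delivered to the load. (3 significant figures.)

V_out ≈ 7.90 V

The pot divides into 1.571 MΩ above the wiper and 0.8494 MΩ below.
(x·R_p) ‖ R_L = 0.8111 MΩ.
Loaded-divider output: V_out = 23.2 × 0.3406 = 7.901 V.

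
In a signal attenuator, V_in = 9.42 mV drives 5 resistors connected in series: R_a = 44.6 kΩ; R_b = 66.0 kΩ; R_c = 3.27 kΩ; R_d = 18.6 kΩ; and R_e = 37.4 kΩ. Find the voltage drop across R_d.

V ≈ 1.03 mV

Total series resistance ΣR = 44.6 + 66.0 + 3.27 + 18.6 + 37.4 = 169.9 kΩ.
Voltage divider: V = V_in · (18.60 / 169.9) = 9.42 × 0.1095 = 1.031 mV.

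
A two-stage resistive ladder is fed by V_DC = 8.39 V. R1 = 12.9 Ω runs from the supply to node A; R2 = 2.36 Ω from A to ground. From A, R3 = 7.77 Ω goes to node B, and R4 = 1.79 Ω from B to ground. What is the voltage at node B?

V_B ≈ 0.201 V

Node A sees R2 in parallel with the series input of stage 2, R3 + R4 = 9.560 Ω.
R2 ‖ (R3+R4) = 1.893 Ω.
First divider: V_A = V_DC · 1.893/(12.9 + 1.893) = 1.074 V.
V_B = V_A × 0.1872 = 0.2010 V.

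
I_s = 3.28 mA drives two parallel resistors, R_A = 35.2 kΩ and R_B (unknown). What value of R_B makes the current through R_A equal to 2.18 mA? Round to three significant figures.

The fraction through R_A equals R_B/(R_A+R_B).
2.18/3.28 = R_B/(R_A + R_B) → R_B = R_A · (0.6646)/(1 − 0.6646) = 35.2 × 1.982 = 69.76 kΩ.

R_B ≈ 69.8 kΩ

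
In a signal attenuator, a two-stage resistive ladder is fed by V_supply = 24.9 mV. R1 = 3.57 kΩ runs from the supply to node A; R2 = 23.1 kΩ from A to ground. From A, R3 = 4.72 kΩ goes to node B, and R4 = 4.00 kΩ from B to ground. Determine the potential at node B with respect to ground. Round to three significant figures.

Looking into the second stage from A: R3 + R4 = 8.720 kΩ appears in parallel with R2.
Effective lower resistance at A: R2 ‖ 8.720 = 6.330 kΩ.
First divider: V_A = V_supply · 6.330/(3.57 + 6.330) = 15.92 mV.
Stage 2 is unloaded, so V_B = V_A · R4/(R3+R4) = 15.92 × 4.00/8.720 = 7.303 mV.

V_B ≈ 7.30 mV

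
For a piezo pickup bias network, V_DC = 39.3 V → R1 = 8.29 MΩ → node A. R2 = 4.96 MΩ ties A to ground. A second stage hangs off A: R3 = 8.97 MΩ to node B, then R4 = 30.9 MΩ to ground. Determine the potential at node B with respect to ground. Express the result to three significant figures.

The second stage (R3 + R4 = 39.87 MΩ) loads node A in parallel with R2.
Effective lower resistance at A: R2 ‖ 39.87 = 4.411 MΩ.
First divider: V_A = V_DC · 4.411/(8.29 + 4.411) = 13.65 V.
Stage 2 is unloaded, so V_B = V_A · R4/(R3+R4) = 13.65 × 30.9/39.87 = 10.58 V.

V_B ≈ 10.6 V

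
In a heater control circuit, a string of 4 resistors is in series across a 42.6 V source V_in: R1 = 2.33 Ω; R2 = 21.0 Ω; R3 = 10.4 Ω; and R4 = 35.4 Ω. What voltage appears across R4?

V ≈ 21.8 V

ΣR = 2.33 + 21.0 + 10.4 + 35.4 = 69.13 Ω.
Voltage divider: V = V_in · (35.40 / 69.13) = 42.6 × 0.5121 = 21.81 V.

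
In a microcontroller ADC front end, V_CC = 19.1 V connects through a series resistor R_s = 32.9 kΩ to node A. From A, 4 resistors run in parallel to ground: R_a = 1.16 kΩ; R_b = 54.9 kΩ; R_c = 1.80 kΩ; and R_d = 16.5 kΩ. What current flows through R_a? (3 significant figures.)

I ≈ 0.328 mA

Equivalent of the parallel group: R_p = 0.6683 kΩ.
V_A by voltage divider: V_A = 19.1 × 0.6683/(32.9 + 0.6683) = 0.3802 V.
I(R_a) = V_A / R_a = 0.3802/1.16 = 0.3278 mA.
(Equivalently: I_total = 0.5690 mA, then current-divider fraction G_k/ΣG = 0.5761.)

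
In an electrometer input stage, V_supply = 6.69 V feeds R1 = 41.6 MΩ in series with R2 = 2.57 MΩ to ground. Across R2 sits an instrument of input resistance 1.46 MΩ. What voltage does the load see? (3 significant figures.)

V_out ≈ 0.146 V

First combine the lower leg with the load: R2 ‖ R_L = 0.9311 MΩ.
Voltage divider with the loaded lower leg: V_out = 6.69 × 0.9311/(41.6 + 0.9311) = 6.69 × 0.02189 = 0.1465 V.
(Unloaded it would be 0.389 V; the load pulls it down.)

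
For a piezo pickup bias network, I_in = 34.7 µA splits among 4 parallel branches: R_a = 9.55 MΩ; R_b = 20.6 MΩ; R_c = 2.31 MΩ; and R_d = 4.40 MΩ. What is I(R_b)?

Conductances: ΣG = 1/9.55 + 1/20.6 + 1/2.31 + 1/4.40 = 0.8134 (1/MΩ).
By the current-divider rule, I = I_in · G_k/ΣG = 34.7 × 0.05968 = 2.071 µA.

I ≈ 2.07 µA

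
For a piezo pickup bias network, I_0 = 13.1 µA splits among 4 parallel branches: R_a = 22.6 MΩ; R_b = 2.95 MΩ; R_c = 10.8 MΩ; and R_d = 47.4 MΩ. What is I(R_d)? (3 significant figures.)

I ≈ 0.556 µA

ΣG = 1/22.6 + 1/2.95 + 1/10.8 + 1/47.4 = 0.4969.
By the current-divider rule, I = I_0 · G_k/ΣG = 13.1 × 0.04246 = 0.5562 µA.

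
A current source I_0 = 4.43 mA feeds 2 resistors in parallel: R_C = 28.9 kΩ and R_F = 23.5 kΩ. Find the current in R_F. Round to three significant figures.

I ≈ 2.44 mA

Two-branch current divider: I_k = I_0 · R_other/(R_1 + R_2).
So I = 4.43 × 28.9/52.40 = 2.443 mA.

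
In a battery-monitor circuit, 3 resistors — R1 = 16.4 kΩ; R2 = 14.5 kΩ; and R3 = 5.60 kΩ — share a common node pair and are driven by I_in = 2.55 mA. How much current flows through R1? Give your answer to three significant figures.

Total conductance ΣG = 1/16.4 + 1/14.5 + 1/5.60 = 0.3085 (units of 1/kΩ).
Current divider: I(R1) = I_in · G_k/ΣG = 2.55 × (0.06098/0.3085) = 2.55 × 0.1976 = 0.5040 mA.

I ≈ 0.504 mA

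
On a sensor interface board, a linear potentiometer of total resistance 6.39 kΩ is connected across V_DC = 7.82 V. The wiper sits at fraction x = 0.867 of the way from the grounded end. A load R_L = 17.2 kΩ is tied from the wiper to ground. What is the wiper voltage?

Split the track: R_lower = x·R_p = 5.540 kΩ, R_upper = (1−x)·R_p = 0.8499 kΩ.
R_L loads the lower segment: effective lower R = 4.190 kΩ.
Loaded-divider output: V_out = 7.82 × 0.8314 = 6.501 V.
(Unloaded: V_out = x·V_DC = 6.78 V.)

V_out ≈ 6.50 V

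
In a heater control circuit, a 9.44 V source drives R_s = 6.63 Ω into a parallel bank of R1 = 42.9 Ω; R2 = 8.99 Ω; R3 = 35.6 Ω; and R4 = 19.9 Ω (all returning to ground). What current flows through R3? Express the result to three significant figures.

I ≈ 0.110 A

Parallel bank: R_p = 1/(1/42.9 + 1/8.99 + 1/35.6 + 1/19.9) = 4.697 Ω.
Node voltage V_A = V_supply · R_p/(R_s + R_p) = 9.44 × 0.4147 = 3.915 V.
I(R3) = V_A / R3 = 3.915/35.6 = 0.1100 A.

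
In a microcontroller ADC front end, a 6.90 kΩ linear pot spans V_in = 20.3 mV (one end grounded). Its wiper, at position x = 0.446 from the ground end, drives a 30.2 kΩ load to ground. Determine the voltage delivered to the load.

The pot divides into 3.823 kΩ above the wiper and 3.077 kΩ below.
Lower segment in parallel with the load: 3.077 ‖ 30.2 = 2.793 kΩ.
V_out = 20.3 × 2.793/(3.823 + 2.793) = 8.570 mV.

V_out ≈ 8.57 mV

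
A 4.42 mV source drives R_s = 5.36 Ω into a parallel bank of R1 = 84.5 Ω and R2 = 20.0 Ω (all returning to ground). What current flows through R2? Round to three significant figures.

I ≈ 0.166 mA

Equivalent of the parallel group: R_p = 16.17 Ω.
Node voltage V_A = V_in · R_p/(R_s + R_p) = 4.42 × 0.7511 = 3.320 mV.
I(R2) = V_A / R2 = 3.320/20.0 = 0.1660 mA.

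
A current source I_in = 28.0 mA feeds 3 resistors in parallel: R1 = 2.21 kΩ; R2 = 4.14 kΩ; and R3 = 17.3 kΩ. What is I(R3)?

Conductances: ΣG = 1/2.21 + 1/4.14 + 1/17.3 = 0.7518 (1/kΩ).
R3 takes the fraction G_k/ΣG = 0.05780/0.7518 = 0.07688, so I = 28.0 × 0.07688 = 2.153 mA.

I ≈ 2.15 mA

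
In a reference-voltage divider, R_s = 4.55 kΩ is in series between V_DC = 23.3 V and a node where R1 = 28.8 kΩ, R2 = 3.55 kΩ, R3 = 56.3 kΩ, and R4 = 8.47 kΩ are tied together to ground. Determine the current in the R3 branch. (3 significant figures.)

Equivalent of the parallel group: R_p = 2.211 kΩ.
V_A = 23.3 × 2.211/6.761 = 7.620 V.
Branch current I = V_A/R3 = 7.620/56.3 = 0.1353 mA.

I ≈ 0.135 mA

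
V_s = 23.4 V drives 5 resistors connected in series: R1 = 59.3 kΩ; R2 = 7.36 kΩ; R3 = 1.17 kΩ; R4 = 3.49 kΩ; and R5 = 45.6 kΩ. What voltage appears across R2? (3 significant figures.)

Series total: ΣR = 59.3 + 7.36 + 1.17 + 3.49 + 45.6 = 116.9 kΩ.
By the voltage-divider rule, V = 23.4 × 7.360/116.9 = 1.473 V.

V ≈ 1.47 V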